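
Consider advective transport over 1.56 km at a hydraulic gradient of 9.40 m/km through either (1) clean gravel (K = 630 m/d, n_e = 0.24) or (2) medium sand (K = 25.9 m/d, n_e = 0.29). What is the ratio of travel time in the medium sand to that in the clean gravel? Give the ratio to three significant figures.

Unit 1 (clean gravel): v = 630×0.0094/0.24 = 24.68 m/d, t = 1560/24.68 = 63.22 d
Unit 2 (medium sand): v = 25.9×0.0094/0.29 = 0.8395 m/d, t = 1560/0.8395 = 1858 d
t(medium sand) / t(clean gravel) = 1858/63.22 = 29.4

29.4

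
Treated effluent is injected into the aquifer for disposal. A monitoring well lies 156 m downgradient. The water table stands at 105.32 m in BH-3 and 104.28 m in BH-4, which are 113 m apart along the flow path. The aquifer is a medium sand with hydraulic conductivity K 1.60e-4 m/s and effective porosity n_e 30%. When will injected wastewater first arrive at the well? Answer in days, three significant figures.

368 days

Hydraulic gradient i = (105.32 − 104.28) / 113 = 1.04 / 113 = 0.009204
K = 1.60e-4 m/s × 86400 s/d = 13.82 m/d
Specific discharge q = 13.82 × 0.009204 = 0.1272 m/d
v_s = q/n_e = 0.1272/0.30 = 0.4241 m/d
t = L / v = 156 / 0.4241 = 367.8 d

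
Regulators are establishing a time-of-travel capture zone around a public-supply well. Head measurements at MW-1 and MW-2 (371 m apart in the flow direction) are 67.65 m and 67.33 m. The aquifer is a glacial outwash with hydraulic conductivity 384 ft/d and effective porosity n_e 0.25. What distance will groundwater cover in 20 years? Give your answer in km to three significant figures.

2.95 km

Hydraulic gradient i = (67.65 − 67.33) / 371 = 0.32 / 371 = 8.625e-4
K = 384 ft/d × 0.3048 = 117.0 m/d
Specific discharge q = 117.0 × 8.625e-4 = 0.1010 m/d
v_s = q/n_e = 0.1010/0.25 = 0.4038 m/d
T = 20 yr × 365 = 7300 d
L = v × T = 0.4038 × 7300 = 2948 m
   = 2.95 km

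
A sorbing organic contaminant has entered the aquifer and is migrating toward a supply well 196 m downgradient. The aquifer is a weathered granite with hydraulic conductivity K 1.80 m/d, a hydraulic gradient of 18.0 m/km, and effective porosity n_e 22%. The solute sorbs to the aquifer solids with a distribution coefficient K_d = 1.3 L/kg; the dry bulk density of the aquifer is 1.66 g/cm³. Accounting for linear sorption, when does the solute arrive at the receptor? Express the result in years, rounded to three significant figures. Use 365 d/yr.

Darcy flux q = K·i = 1.80 × 0.018 = 0.03240 m/d
v_s = q/n_e = 0.03240/0.22 = 0.1473 m/d
Retardation R = 1 + ρ_b·K_d/n = 1 + 1.66×1.3/0.22 = 10.81
Contaminant velocity v_c = v/R = 0.1473/10.81 = 0.01362 m/d
t = L/v_c = 196/0.01362 = 14390 d
   = 14390/365 = 39.4 yr

39.4 years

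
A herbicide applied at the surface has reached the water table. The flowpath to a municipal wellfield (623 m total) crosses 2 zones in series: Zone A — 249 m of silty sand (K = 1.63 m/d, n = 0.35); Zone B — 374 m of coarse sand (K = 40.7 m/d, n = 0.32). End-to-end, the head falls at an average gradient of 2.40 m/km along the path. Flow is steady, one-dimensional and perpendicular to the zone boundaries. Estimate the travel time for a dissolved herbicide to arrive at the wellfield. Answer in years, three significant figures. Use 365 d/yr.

Steady 1-D flow in series ⇒ the Darcy flux q is identical in every zone and the zone head losses add (resistances L/K in series).
Σ(L/K) = 249/1.63 + 374/40.7 = 152.8 + 9.189 = 161.9 d
K_eq = L_total / Σ(L/K) = 623 / 161.9 = 3.847 m/d
q = K_eq · i = 3.847 × 0.0024 = 0.009232 m/d (same in every zone)
Zone A: v = q/n = 0.009232/0.35 = 0.02638 m/d → t_A = 249/0.02638 = 9439 d
Zone B: v = q/n = 0.009232/0.32 = 0.02885 m/d → t_B = 374/0.02885 = 12960 d
Total t = 9439 + 12960 = 22400 d
   = 22400 / 365 = 61.4 yr

61.4 years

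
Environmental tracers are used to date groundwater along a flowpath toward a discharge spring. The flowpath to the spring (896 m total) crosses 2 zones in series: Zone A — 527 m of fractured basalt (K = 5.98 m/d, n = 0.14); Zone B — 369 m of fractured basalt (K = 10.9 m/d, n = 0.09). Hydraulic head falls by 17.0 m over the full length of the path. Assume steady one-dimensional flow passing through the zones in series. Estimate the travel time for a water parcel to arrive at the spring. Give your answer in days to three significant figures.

768 days

Continuity: the same q passes through each zone, so ΔH = q·Σ(L_j/K_j) — the zones act as resistances in series.
Σ(L/K) = 527/5.98 + 369/10.9 = 88.13 + 33.85 = 122.0 d
q = ΔH / Σ(L/K) = 17.0 / 122.0 = 0.1394 m/d (same in every zone)
Zone A: v = q/n = 0.1394/0.14 = 0.9955 m/d → t_A = 527/0.9955 = 529.4 d
Zone B: v = q/n = 0.1394/0.09 = 1.549 m/d → t_B = 369/1.549 = 238.3 d
Total t = 529.4 + 238.3 = 767.7 d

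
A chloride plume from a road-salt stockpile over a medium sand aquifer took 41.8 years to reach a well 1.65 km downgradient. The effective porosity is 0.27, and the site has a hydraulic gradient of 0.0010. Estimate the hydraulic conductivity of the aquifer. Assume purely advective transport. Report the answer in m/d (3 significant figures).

t = 41.8 years = 15260 d
L = 1.65 km = 1650 m
v = L / t = 1650 / 15260 = 0.1081 m/d
K = v · n / i = 0.1081 × 0.27 / 0.0010 = 29.2 m/d

29.2 m/d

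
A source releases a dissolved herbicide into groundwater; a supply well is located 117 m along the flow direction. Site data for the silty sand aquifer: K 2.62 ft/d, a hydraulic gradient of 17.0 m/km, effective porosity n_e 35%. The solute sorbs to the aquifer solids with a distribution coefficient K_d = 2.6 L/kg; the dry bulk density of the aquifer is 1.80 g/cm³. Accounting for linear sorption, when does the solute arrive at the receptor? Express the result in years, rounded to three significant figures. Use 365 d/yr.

K = 2.62 ft/d × 0.3048 = 0.7986 m/d
Specific discharge q = 0.7986 × 0.017 = 0.01358 m/d
Average linear velocity = 0.01358 / 0.35 = 0.03879 m/d
Retardation R = 1 + ρ_b·K_d/n = 1 + 1.80×2.6/0.35 = 14.37
Contaminant velocity v_c = v/R = 0.03879/14.37 = 0.002699 m/d
t = L/v_c = 117/0.002699 = 43350 d
   = 43350/365 = 119 yr

119 years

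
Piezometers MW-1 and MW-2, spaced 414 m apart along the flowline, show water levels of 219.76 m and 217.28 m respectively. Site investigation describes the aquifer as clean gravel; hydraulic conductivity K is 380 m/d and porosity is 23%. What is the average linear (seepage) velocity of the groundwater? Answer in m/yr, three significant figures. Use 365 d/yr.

3610 m/yr

Hydraulic gradient i = (219.76 − 217.28) / 414 = 2.48 / 414 = 0.005990
Darcy flux q = K·i = 380 × 0.005990 = 2.276 m/d
Seepage velocity v = q / n = 2.276 / 0.23 = 9.897 m/d
   = 9.897 × 365 = 3610 m/yr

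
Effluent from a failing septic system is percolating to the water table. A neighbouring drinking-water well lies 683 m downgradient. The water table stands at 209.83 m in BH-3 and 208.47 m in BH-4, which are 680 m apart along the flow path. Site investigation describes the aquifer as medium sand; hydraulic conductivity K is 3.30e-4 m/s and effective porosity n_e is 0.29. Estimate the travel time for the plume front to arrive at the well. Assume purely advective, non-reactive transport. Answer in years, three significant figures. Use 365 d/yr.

9.52 years

Hydraulic gradient i = (209.83 − 208.47) / 680 = 1.36 / 680 = 0.002000
K = 3.30e-4 m/s × 86400 s/d = 28.51 m/d
Darcy flux q = K·i = 28.51 × 0.002000 = 0.05702 m/d
v_s = q/n_e = 0.05702/0.29 = 0.1966 m/d
t = L / v = 683 / 0.1966 = 3473 d
   = 3473 / 365 = 9.52 yr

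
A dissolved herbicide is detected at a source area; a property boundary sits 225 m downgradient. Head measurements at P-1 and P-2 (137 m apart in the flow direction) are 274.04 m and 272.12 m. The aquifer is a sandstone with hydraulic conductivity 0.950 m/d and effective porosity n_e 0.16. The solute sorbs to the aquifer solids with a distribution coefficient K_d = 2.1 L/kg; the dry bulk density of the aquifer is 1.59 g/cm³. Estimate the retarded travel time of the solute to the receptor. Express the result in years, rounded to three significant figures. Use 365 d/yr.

Hydraulic gradient i = (274.04 − 272.12) / 137 = 1.92 / 137 = 0.01401
q = Ki = 0.950 × 0.01401 = 0.01331 m/d
Average linear velocity = 0.01331 / 0.16 = 0.08321 m/d
Retardation R = 1 + ρ_b·K_d/n = 1 + 1.59×2.1/0.16 = 21.87
Contaminant velocity v_c = v/R = 0.08321/21.87 = 0.003805 m/d
t = L/v_c = 225/0.003805 = 59130 d
   = 59130/365 = 162 yr

162 years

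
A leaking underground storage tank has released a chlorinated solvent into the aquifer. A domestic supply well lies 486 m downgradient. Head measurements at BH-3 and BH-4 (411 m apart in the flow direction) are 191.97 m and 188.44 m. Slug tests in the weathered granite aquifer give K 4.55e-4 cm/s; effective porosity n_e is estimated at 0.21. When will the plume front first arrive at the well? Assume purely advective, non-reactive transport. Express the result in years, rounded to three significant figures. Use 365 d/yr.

82.8 years

Hydraulic gradient i = (191.97 − 188.44) / 411 = 3.53 / 411 = 0.008589
K = 4.55e-4 cm/s × 864 = 0.3931 m/d
Darcy flux q = K·i = 0.3931 × 0.008589 = 0.003376 m/d
v = Ki/n = 0.3931·0.008589/0.21 = 0.01608 m/d
t = L / v = 486 / 0.01608 = 30230 d
   = 30230 / 365 = 82.8 yr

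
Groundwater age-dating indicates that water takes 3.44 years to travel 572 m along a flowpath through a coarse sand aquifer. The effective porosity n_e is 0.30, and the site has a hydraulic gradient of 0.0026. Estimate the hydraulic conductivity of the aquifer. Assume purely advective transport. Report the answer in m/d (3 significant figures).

52.6 m/d

t = 3.44 years = 1256 d
v = L / t = 572 / 1256 = 0.4556 m/d
K = v · n / i = 0.4556 × 0.30 / 0.0026 = 52.6 m/d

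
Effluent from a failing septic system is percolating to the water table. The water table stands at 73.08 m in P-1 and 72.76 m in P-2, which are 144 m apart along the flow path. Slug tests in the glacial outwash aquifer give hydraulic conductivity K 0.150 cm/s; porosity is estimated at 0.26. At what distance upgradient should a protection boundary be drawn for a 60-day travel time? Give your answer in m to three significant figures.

66.5 m

Hydraulic gradient i = (73.08 − 72.76) / 144 = 0.32 / 144 = 0.002222
K = 0.150 cm/s × 864 = 129.6 m/d
Specific discharge q = 129.6 × 0.002222 = 0.2880 m/d
v_s = q/n_e = 0.2880/0.26 = 1.108 m/d
L = v × T = 1.108 × 60 = 66.46 m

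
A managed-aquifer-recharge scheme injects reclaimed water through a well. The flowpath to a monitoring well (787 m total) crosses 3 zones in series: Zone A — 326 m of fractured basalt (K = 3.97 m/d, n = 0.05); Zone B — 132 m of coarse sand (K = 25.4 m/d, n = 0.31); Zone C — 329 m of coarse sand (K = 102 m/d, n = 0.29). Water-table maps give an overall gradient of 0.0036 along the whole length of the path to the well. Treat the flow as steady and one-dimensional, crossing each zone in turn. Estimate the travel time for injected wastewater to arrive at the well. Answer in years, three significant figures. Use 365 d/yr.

13.4 years

Steady 1-D flow in series ⇒ the Darcy flux q is identical in every zone and the zone head losses add (resistances L/K in series).
Σ(L/K) = 326/3.97 + 132/25.4 + 329/102 = 82.12 + 5.197 + 3.225 = 90.54 d
K_eq = L_total / Σ(L/K) = 787 / 90.54 = 8.692 m/d
q = K_eq · i = 8.692 × 0.0036 = 0.03129 m/d (same in every zone)
Zone A: v = q/n = 0.03129/0.05 = 0.6259 m/d → t_A = 326/0.6259 = 520.9 d
Zone B: v = q/n = 0.03129/0.31 = 0.1009 m/d → t_B = 132/0.1009 = 1308 d
Zone C: v = q/n = 0.03129/0.29 = 0.1079 m/d → t_C = 329/0.1079 = 3049 d
Total t = 520.9 + 1308 + 3049 = 4877 d
   = 4877 / 365 = 13.4 yr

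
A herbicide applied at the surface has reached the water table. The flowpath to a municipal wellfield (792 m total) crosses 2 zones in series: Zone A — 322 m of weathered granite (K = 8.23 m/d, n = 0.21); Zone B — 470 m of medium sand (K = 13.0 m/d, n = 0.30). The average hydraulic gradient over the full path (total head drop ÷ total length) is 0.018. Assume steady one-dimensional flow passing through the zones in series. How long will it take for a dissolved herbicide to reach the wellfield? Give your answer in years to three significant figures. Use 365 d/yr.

Continuity: the same q passes through each zone, so ΔH = q·Σ(L_j/K_j) — the zones act as resistances in series.
Σ(L/K) = 322/8.23 + 470/13.0 = 39.13 + 36.15 = 75.28 d
K_eq = L_total / Σ(L/K) = 792 / 75.28 = 10.52 m/d
q = K_eq · i = 10.52 × 0.018 = 0.1894 m/d (same in every zone)
Zone A: v = q/n = 0.1894/0.21 = 0.9018 m/d → t_A = 322/0.9018 = 357.1 d
Zone B: v = q/n = 0.1894/0.30 = 0.6313 m/d → t_B = 470/0.6313 = 744.6 d
Total t = 357.1 + 744.6 = 1102 d
   = 1102 / 365 = 3.02 yr

3.02 years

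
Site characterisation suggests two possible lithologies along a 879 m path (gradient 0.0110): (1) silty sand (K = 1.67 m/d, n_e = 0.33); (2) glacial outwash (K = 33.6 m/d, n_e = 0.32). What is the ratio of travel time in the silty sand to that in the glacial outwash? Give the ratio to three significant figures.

Unit 1 (silty sand): v = 1.67×0.011/0.33 = 0.05567 m/d, t = 879/0.05567 = 15790 d
Unit 2 (glacial outwash): v = 33.6×0.011/0.32 = 1.155 m/d, t = 879/1.155 = 761.0 d
t(silty sand) / t(glacial outwash) = 15790/761.0 = 20.7

20.7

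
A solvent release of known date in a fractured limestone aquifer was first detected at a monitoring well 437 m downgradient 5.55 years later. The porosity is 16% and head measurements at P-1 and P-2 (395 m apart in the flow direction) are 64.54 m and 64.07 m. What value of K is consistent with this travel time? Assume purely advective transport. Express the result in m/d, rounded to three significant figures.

Hydraulic gradient i = (64.54 − 64.07) / 395 = 0.47 / 395 = 0.001190
t = 5.55 years = 2026 d
v = L / t = 437 / 2026 = 0.2157 m/d
K = v · n / i = 0.2157 × 0.16 / 0.001190 = 29.0 m/d

29.0 m/d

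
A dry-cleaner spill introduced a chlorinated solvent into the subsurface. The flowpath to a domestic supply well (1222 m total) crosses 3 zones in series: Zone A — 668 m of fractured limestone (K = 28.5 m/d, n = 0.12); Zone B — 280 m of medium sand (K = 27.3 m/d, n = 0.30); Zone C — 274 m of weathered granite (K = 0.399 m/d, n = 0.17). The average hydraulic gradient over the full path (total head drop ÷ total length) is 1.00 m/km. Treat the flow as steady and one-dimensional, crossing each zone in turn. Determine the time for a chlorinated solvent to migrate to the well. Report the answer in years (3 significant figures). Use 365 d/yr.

340 years

Continuity: the same q passes through each zone, so ΔH = q·Σ(L_j/K_j) — the zones act as resistances in series.
Σ(L/K) = 668/28.5 + 280/27.3 + 274/0.399 = 23.44 + 10.26 + 686.7 = 720.4 d
K_eq = L_total / Σ(L/K) = 1222 / 720.4 = 1.696 m/d
q = K_eq · i = 1.696 × 0.0010 = 0.001696 m/d (same in every zone)
Zone A: v = q/n = 0.001696/0.12 = 0.01414 m/d → t_A = 668/0.01414 = 47260 d
Zone B: v = q/n = 0.001696/0.30 = 0.005654 m/d → t_B = 280/0.005654 = 49520 d
Zone C: v = q/n = 0.001696/0.17 = 0.009978 m/d → t_C = 274/0.009978 = 27460 d
Total t = 47260 + 49520 + 27460 = 124200 d
   = 124200 / 365 = 340 yr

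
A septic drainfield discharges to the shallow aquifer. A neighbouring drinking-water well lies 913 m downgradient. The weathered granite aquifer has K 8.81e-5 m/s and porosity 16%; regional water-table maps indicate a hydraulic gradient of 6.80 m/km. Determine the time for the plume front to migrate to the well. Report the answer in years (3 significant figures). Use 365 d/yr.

K = 8.81e-5 m/s × 86400 s/d = 7.612 m/d
Darcy flux q = K·i = 7.612 × 0.0068 = 0.05176 m/d
Seepage velocity v = q / n = 0.05176 / 0.16 = 0.3235 m/d
t = L / v = 913 / 0.3235 = 2822 d
   = 2822 / 365 = 7.73 yr

7.73 years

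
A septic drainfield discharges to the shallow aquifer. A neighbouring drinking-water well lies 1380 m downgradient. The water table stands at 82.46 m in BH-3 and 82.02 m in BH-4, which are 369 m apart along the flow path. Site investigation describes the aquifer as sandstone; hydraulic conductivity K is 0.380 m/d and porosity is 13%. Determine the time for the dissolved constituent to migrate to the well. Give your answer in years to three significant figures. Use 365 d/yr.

Hydraulic gradient i = (82.46 − 82.02) / 369 = 0.44 / 369 = 0.001192
Specific discharge q = 0.380 × 0.001192 = 4.531e-4 m/d
Average linear velocity = 4.531e-4 / 0.13 = 0.003486 m/d
t = L / v = 1380 / 0.003486 = 395900 d
   = 395900 / 365 = 1080 yr

1080 years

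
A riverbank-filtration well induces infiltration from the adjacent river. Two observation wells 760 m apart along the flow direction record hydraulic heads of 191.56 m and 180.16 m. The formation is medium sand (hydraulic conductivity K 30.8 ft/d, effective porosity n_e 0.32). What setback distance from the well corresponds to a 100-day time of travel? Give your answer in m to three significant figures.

Hydraulic gradient i = (191.56 − 180.16) / 760 = 11.40 / 760 = 0.01500
K = 30.8 ft/d × 0.3048 = 9.388 m/d
Darcy flux q = K·i = 9.388 × 0.01500 = 0.1408 m/d
v_s = q/n_e = 0.1408/0.32 = 0.4401 m/d
L = v × T = 0.4401 × 100 = 44.01 m

44.0 m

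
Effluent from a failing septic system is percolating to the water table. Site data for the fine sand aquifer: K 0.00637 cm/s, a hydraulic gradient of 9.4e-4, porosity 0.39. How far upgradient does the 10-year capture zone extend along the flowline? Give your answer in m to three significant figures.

K = 0.00637 cm/s × 864 = 5.504 m/d
Specific discharge q = 5.504 × 9.4e-4 = 0.005173 m/d
Seepage velocity v = q / n = 0.005173 / 0.39 = 0.01327 m/d
T = 10 yr × 365 = 3650 d
L = v × T = 0.01327 × 3650 = 48.42 m

48.4 m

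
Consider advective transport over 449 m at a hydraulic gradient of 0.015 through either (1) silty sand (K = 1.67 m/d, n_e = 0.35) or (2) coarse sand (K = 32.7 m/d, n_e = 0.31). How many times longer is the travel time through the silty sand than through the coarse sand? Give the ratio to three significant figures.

22.1

Unit 1 (silty sand): v = 1.67×0.015/0.35 = 0.07157 m/d, t = 449/0.07157 = 6273 d
Unit 2 (coarse sand): v = 32.7×0.015/0.31 = 1.582 m/d, t = 449/1.582 = 283.8 d
t(silty sand) / t(coarse sand) = 6273/283.8 = 22.1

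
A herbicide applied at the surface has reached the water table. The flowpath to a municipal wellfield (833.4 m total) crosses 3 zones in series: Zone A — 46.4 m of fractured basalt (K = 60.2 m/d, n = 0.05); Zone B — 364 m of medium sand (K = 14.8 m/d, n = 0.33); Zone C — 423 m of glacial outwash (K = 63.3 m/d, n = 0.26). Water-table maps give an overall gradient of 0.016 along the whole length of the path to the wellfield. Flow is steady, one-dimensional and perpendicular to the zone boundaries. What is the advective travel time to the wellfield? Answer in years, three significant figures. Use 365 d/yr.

1.53 years

For zones in series the flux q is common to all zones; the equivalent conductivity is the harmonic (thickness-weighted) mean, K_eq = L_total / Σ(L_j/K_j).
Σ(L/K) = 46.4/60.2 + 364/14.8 + 423/63.3 = 0.7708 + 24.59 + 6.682 = 32.05 d
K_eq = L_total / Σ(L/K) = 833.4 / 32.05 = 26.00 m/d
q = K_eq · i = 26.00 × 0.016 = 0.4161 m/d (same in every zone)
Zone A: v = q/n = 0.4161/0.05 = 8.322 m/d → t_A = 46.4/8.322 = 5.576 d
Zone B: v = q/n = 0.4161/0.33 = 1.261 m/d → t_B = 364/1.261 = 288.7 d
Zone C: v = q/n = 0.4161/0.26 = 1.600 m/d → t_C = 423/1.600 = 264.3 d
Total t = 5.576 + 288.7 + 264.3 = 558.6 d
   = 558.6 / 365 = 1.53 yr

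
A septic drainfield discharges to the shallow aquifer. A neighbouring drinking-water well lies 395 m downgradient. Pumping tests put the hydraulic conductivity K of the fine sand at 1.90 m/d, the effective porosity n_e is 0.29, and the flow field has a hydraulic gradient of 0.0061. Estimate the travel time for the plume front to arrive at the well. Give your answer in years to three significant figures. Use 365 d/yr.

q = Ki = 1.90 × 0.0061 = 0.01159 m/d
Average linear velocity = 0.01159 / 0.29 = 0.03997 m/d
t = L / v = 395 / 0.03997 = 9884 d
   = 9884 / 365 = 27.1 yr

27.1 years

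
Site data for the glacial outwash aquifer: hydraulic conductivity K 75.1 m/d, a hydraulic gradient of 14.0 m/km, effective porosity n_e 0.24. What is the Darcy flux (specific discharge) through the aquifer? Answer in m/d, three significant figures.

Specific discharge q = 75.1 × 0.014 = 1.051 m/d

1.05 m/d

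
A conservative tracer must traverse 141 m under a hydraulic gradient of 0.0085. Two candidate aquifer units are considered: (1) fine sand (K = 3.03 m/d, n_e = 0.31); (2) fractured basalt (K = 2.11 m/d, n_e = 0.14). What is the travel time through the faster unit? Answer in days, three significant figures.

1100 days

Unit 1 (fine sand): v = 3.03×0.0085/0.31 = 0.08308 m/d, t = 141/0.08308 = 1697 d
Unit 2 (fractured basalt): v = 2.11×0.0085/0.14 = 0.1281 m/d, t = 141/0.1281 = 1101 d
Faster unit: t = 1100 d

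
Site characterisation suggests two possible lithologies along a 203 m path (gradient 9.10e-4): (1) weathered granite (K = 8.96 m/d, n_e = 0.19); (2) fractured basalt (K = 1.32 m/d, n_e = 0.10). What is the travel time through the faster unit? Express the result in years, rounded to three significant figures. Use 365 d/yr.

Unit 1 (weathered granite): v = 8.96×9.1e-4/0.19 = 0.04291 m/d, t = 203/0.04291 = 4730 d
Unit 2 (fractured basalt): v = 1.32×9.1e-4/0.10 = 0.01201 m/d, t = 203/0.01201 = 16900 d
Faster: 4730 d / 365 = 13.0 yr

13.0 years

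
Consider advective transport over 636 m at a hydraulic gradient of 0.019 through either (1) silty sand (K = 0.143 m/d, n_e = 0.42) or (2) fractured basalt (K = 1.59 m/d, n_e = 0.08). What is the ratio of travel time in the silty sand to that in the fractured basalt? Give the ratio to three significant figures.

58.4

Unit 1 (silty sand): v = 0.143×0.019/0.42 = 0.006469 m/d, t = 636/0.006469 = 98310 d
Unit 2 (fractured basalt): v = 1.59×0.019/0.08 = 0.3776 m/d, t = 636/0.3776 = 1684 d
t(silty sand) / t(fractured basalt) = 98310/1684 = 58.4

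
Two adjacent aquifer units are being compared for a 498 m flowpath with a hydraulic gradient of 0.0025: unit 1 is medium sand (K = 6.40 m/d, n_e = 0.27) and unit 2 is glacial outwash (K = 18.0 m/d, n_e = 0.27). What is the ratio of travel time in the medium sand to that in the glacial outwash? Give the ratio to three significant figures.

Unit 1 (medium sand): v = 6.40×0.0025/0.27 = 0.05926 m/d, t = 498/0.05926 = 8404 d
Unit 2 (glacial outwash): v = 18.0×0.0025/0.27 = 0.1667 m/d, t = 498/0.1667 = 2988 d
t(medium sand) / t(glacial outwash) = 8404/2988 = 2.81

2.81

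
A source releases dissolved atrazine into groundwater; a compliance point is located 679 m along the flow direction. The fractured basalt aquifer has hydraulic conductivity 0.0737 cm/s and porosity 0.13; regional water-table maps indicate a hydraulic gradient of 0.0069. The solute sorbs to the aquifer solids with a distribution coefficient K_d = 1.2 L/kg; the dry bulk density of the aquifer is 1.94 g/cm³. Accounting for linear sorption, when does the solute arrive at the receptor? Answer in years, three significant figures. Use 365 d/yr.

10.4 years

K = 0.0737 cm/s × 864 = 63.68 m/d
Darcy flux q = K·i = 63.68 × 0.0069 = 0.4394 m/d
Seepage velocity v = q / n = 0.4394 / 0.13 = 3.380 m/d
Retardation R = 1 + ρ_b·K_d/n = 1 + 1.94×1.2/0.13 = 18.91
Contaminant velocity v_c = v/R = 3.380/18.91 = 0.1788 m/d
t = L/v_c = 679/0.1788 = 3799 d
   = 3799/365 = 10.4 yr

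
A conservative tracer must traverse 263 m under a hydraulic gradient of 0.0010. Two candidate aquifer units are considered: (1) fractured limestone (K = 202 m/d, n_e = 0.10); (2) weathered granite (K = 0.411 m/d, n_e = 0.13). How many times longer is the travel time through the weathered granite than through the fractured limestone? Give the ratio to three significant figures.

639

Unit 1 (fractured limestone): v = 202×0.0010/0.10 = 2.020 m/d, t = 263/2.020 = 130.2 d
Unit 2 (weathered granite): v = 0.411×0.0010/0.13 = 0.003162 m/d, t = 263/0.003162 = 83190 d
t(weathered granite) / t(fractured limestone) = 83190/130.2 = 639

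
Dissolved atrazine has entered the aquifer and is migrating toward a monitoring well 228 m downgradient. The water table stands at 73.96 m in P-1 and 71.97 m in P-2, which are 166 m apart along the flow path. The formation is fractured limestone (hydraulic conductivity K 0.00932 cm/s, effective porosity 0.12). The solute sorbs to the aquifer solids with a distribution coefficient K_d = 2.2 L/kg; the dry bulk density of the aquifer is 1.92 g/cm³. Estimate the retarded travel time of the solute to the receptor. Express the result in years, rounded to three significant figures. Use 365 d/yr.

28.1 years

Hydraulic gradient i = (73.96 − 71.97) / 166 = 1.99 / 166 = 0.01199
K = 0.00932 cm/s × 864 = 8.052 m/d
q = Ki = 8.052 × 0.01199 = 0.09653 m/d
Seepage velocity v = q / n = 0.09653 / 0.12 = 0.8044 m/d
Retardation R = 1 + ρ_b·K_d/n = 1 + 1.92×2.2/0.12 = 36.20
Contaminant velocity v_c = v/R = 0.8044/36.20 = 0.02222 m/d
t = L/v_c = 228/0.02222 = 10260 d
   = 10260/365 = 28.1 yr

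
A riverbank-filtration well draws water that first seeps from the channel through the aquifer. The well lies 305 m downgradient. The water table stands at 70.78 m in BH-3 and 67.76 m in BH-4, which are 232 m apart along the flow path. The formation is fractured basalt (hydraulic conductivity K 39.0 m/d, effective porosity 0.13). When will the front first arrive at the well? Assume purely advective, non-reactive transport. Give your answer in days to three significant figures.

78.1 days

Hydraulic gradient i = (70.78 − 67.76) / 232 = 3.02 / 232 = 0.01302
Specific discharge q = 39.0 × 0.01302 = 0.5077 m/d
v = Ki/n = 39.0·0.01302/0.13 = 3.905 m/d
t = L / v = 305 / 3.905 = 78.10 d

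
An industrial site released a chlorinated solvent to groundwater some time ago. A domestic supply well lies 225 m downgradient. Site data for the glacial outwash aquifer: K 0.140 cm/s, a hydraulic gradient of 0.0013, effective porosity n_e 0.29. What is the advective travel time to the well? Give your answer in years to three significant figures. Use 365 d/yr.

1.14 years

K = 0.140 cm/s × 864 = 121.0 m/d
Specific discharge q = 121.0 × 0.0013 = 0.1572 m/d
Average linear velocity = 0.1572 / 0.29 = 0.5422 m/d
t = L / v = 225 / 0.5422 = 414.9 d
   = 414.9 / 365 = 1.14 yr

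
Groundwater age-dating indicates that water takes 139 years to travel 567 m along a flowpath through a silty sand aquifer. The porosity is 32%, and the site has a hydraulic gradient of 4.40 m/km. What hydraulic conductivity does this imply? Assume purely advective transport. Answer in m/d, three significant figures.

t = 139 years = 50740 d
v = L / t = 567 / 50740 = 0.01118 m/d
K = v · n / i = 0.01118 × 0.32 / 0.0044 = 0.813 m/d

0.813 m/d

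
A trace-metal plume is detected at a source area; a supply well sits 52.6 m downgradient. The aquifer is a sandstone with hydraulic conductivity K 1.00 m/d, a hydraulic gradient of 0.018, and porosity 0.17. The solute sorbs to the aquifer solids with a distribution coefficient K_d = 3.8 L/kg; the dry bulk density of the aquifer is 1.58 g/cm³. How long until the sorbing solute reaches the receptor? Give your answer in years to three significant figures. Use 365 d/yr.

Specific discharge q = 1.00 × 0.018 = 0.01800 m/d
v_s = q/n_e = 0.01800/0.17 = 0.1059 m/d
Retardation R = 1 + ρ_b·K_d/n = 1 + 1.58×3.8/0.17 = 36.32
Contaminant velocity v_c = v/R = 0.1059/36.32 = 0.002915 m/d
t = L/v_c = 52.6/0.002915 = 18040 d
   = 18040/365 = 49.4 yr

49.4 years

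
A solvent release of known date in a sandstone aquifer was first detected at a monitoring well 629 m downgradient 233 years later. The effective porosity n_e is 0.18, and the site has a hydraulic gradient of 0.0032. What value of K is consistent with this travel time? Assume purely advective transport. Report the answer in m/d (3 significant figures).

t = 233 years = 85050 d
v = L / t = 629 / 85050 = 0.007396 m/d
K = v · n / i = 0.007396 × 0.18 / 0.0032 = 0.416 m/d

0.416 m/d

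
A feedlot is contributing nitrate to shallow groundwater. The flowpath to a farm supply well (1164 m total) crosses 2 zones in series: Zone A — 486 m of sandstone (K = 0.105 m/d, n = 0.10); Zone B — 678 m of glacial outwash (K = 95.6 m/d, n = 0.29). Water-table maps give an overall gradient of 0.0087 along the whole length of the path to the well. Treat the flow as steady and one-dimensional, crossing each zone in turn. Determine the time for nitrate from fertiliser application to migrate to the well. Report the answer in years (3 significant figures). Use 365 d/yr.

Steady 1-D flow in series ⇒ the Darcy flux q is identical in every zone and the zone head losses add (resistances L/K in series).
Σ(L/K) = 486/0.105 + 678/95.6 = 4629 + 7.092 = 4636 d
K_eq = L_total / Σ(L/K) = 1164 / 4636 = 0.2511 m/d
q = K_eq · i = 0.2511 × 0.0087 = 0.002185 m/d (same in every zone)
Zone A: v = q/n = 0.002185/0.10 = 0.02185 m/d → t_A = 486/0.02185 = 22250 d
Zone B: v = q/n = 0.002185/0.29 = 0.007533 m/d → t_B = 678/0.007533 = 90010 d
Total t = 22250 + 90010 = 112300 d
   = 112300 / 365 = 308 yr

308 years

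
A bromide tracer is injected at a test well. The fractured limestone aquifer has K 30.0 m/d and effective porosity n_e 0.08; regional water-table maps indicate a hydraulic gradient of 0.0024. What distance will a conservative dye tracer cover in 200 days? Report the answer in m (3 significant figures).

Specific discharge q = 30.0 × 0.0024 = 0.07200 m/d
v = Ki/n = 30.0·0.0024/0.08 = 0.9000 m/d
L = v × T = 0.9000 × 200 = 180.0 m

180 m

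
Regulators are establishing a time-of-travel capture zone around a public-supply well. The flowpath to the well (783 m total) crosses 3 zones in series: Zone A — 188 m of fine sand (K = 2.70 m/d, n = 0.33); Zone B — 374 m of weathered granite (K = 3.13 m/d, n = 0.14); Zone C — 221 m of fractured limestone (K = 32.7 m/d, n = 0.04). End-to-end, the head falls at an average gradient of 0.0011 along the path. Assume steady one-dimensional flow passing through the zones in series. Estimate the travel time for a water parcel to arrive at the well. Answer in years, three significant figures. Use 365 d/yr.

76.8 years

For zones in series the flux q is common to all zones; the equivalent conductivity is the harmonic (thickness-weighted) mean, K_eq = L_total / Σ(L_j/K_j).
Σ(L/K) = 188/2.70 + 374/3.13 + 221/32.7 = 69.63 + 119.5 + 6.758 = 195.9 d
K_eq = L_total / Σ(L/K) = 783 / 195.9 = 3.997 m/d
q = K_eq · i = 3.997 × 0.0011 = 0.004397 m/d (same in every zone)
Zone A: v = q/n = 0.004397/0.33 = 0.01332 m/d → t_A = 188/0.01332 = 14110 d
Zone B: v = q/n = 0.004397/0.14 = 0.03141 m/d → t_B = 374/0.03141 = 11910 d
Zone C: v = q/n = 0.004397/0.04 = 0.1099 m/d → t_C = 221/0.1099 = 2010 d
Total t = 14110 + 11910 + 2010 = 28030 d
   = 28030 / 365 = 76.8 yr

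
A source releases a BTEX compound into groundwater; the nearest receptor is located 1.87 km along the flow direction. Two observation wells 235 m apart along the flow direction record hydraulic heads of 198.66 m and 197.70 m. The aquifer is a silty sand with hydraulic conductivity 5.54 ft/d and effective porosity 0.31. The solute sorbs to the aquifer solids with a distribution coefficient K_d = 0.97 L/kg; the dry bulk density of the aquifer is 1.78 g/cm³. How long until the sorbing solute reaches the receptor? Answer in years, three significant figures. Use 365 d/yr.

1510 years

Hydraulic gradient i = (198.66 − 197.70) / 235 = 0.96 / 235 = 0.004085
K = 5.54 ft/d × 0.3048 = 1.689 m/d
q = Ki = 1.689 × 0.004085 = 0.006898 m/d
v_s = q/n_e = 0.006898/0.31 = 0.02225 m/d
Retardation R = 1 + ρ_b·K_d/n = 1 + 1.78×0.97/0.31 = 6.570
Contaminant velocity v_c = v/R = 0.02225/6.570 = 0.003387 m/d
L = 1.87 km = 1870 m
t = L/v_c = 1870/0.003387 = 552100 d
   = 552100/365 = 1510 yr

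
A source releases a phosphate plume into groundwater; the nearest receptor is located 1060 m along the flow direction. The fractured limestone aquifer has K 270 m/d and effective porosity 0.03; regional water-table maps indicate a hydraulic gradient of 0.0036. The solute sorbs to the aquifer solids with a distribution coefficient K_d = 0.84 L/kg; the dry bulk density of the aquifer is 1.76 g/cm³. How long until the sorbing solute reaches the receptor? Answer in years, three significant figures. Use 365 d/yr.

Specific discharge q = 270 × 0.0036 = 0.9720 m/d
v_s = q/n_e = 0.9720/0.03 = 32.40 m/d
Retardation R = 1 + ρ_b·K_d/n = 1 + 1.76×0.84/0.03 = 50.28
Contaminant velocity v_c = v/R = 32.40/50.28 = 0.6444 m/d
t = L/v_c = 1060/0.6444 = 1645 d
   = 1645/365 = 4.51 yr

4.51 years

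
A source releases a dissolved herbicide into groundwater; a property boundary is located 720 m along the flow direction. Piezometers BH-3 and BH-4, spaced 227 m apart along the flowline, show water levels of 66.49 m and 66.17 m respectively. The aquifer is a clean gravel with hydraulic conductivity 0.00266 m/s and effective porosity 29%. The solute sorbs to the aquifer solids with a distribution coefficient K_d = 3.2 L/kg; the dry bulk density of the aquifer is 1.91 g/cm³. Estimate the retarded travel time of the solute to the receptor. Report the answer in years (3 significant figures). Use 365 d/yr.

Hydraulic gradient i = (66.49 − 66.17) / 227 = 0.32 / 227 = 0.001410
K = 0.00266 m/s × 86400 s/d = 229.8 m/d
Specific discharge q = 229.8 × 0.001410 = 0.3240 m/d
Average linear velocity = 0.3240 / 0.29 = 1.117 m/d
Retardation R = 1 + ρ_b·K_d/n = 1 + 1.91×3.2/0.29 = 22.08
Contaminant velocity v_c = v/R = 1.117/22.08 = 0.05061 m/d
t = L/v_c = 720/0.05061 = 14230 d
   = 14230/365 = 39.0 yr

39.0 years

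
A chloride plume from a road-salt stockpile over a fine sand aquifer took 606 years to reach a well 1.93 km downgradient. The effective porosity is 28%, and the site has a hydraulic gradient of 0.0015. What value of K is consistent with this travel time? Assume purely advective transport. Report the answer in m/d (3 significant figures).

1.63 m/d

t = 606 years = 221200 d
L = 1.93 km = 1930 m
v = L / t = 1930 / 221200 = 0.008726 m/d
K = v · n / i = 0.008726 × 0.28 / 0.0015 = 1.63 m/d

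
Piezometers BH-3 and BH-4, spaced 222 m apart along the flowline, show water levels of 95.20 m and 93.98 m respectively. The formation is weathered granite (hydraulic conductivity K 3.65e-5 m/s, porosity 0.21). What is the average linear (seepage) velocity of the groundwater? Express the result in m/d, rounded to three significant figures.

Hydraulic gradient i = (95.20 − 93.98) / 222 = 1.22 / 222 = 0.005495
K = 3.65e-5 m/s × 86400 s/d = 3.154 m/d
q = Ki = 3.154 × 0.005495 = 0.01733 m/d
v_s = q/n_e = 0.01733/0.21 = 0.08253 m/d

0.0825 m/d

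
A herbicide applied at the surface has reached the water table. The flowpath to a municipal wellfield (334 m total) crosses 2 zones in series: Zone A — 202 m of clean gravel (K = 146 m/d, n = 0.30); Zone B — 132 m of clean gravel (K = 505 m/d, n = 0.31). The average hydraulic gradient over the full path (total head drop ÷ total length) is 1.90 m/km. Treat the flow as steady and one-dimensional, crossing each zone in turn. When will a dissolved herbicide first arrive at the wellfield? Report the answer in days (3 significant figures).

263 days

Steady 1-D flow in series ⇒ the Darcy flux q is identical in every zone and the zone head losses add (resistances L/K in series).
Σ(L/K) = 202/146 + 132/505 = 1.384 + 0.2614 = 1.645 d
K_eq = L_total / Σ(L/K) = 334 / 1.645 = 203.0 m/d
q = K_eq · i = 203.0 × 0.0019 = 0.3858 m/d (same in every zone)
Zone A: v = q/n = 0.3858/0.30 = 1.286 m/d → t_A = 202/1.286 = 157.1 d
Zone B: v = q/n = 0.3858/0.31 = 1.244 m/d → t_B = 132/1.244 = 106.1 d
Total t = 157.1 + 106.1 = 263.2 d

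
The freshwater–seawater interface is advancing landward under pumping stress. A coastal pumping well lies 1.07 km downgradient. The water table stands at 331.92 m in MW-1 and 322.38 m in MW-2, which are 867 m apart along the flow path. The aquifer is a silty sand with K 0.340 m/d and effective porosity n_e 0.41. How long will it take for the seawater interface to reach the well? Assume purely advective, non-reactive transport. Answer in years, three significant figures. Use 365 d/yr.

Hydraulic gradient i = (331.92 − 322.38) / 867 = 9.54 / 867 = 0.01100
Darcy flux q = K·i = 0.340 × 0.01100 = 0.003741 m/d
Average linear velocity = 0.003741 / 0.41 = 0.009125 m/d
L = 1.07 km = 1070 m
t = L / v = 1070 / 0.009125 = 117300 d
   = 117300 / 365 = 321 yr

321 years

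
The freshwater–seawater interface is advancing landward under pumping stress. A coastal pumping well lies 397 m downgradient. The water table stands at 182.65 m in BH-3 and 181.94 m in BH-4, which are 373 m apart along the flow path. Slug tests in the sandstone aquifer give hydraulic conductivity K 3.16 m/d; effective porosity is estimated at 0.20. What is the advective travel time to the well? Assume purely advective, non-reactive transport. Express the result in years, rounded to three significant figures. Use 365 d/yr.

Hydraulic gradient i = (182.65 − 181.94) / 373 = 0.71 / 373 = 0.001903
q = Ki = 3.16 × 0.001903 = 0.006015 m/d
Seepage velocity v = q / n = 0.006015 / 0.20 = 0.03008 m/d
t = L / v = 397 / 0.03008 = 13200 d
   = 13200 / 365 = 36.2 yr

36.2 years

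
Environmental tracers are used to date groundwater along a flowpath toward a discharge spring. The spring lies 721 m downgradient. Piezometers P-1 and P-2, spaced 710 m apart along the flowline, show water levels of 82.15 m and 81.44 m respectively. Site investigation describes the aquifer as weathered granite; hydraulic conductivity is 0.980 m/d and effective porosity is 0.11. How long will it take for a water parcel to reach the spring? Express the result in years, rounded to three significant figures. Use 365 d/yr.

Hydraulic gradient i = (82.15 − 81.44) / 710 = 0.71 / 710 = 0.001000
q = Ki = 0.980 × 0.001000 = 9.800e-4 m/d
Average linear velocity = 9.800e-4 / 0.11 = 0.008909 m/d
t = L / v = 721 / 0.008909 = 80930 d
   = 80930 / 365 = 222 yr

222 years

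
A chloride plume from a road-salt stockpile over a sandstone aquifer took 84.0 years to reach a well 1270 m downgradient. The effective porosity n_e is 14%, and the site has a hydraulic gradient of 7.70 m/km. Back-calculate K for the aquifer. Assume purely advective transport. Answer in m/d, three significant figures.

0.753 m/d

t = 84.0 years = 30660 d
v = L / t = 1270 / 30660 = 0.04142 m/d
K = v · n / i = 0.04142 × 0.14 / 0.0077 = 0.753 m/d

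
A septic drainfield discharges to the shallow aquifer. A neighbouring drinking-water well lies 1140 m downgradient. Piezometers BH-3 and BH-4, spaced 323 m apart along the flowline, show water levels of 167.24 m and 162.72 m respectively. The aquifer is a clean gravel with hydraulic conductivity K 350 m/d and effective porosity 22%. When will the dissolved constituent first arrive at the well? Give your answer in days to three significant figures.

51.2 days

Hydraulic gradient i = (167.24 − 162.72) / 323 = 4.52 / 323 = 0.01399
Specific discharge q = 350 × 0.01399 = 4.898 m/d
v_s = q/n_e = 4.898/0.22 = 22.26 m/d
t = L / v = 1140 / 22.26 = 51.21 d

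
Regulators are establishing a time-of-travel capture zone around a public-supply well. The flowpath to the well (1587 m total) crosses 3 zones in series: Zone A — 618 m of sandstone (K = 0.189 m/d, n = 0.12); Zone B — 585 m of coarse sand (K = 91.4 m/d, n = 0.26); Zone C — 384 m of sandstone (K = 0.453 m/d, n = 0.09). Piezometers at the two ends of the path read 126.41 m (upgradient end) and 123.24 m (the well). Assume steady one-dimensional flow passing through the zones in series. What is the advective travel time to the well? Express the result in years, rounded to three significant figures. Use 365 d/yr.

Total head drop ΔH = 126.41 − 123.24 = 3.17 m
Steady 1-D flow in series ⇒ the Darcy flux q is identical in every zone and the zone head losses add (resistances L/K in series).
Σ(L/K) = 618/0.189 + 585/91.4 + 384/0.453 = 3270 + 6.400 + 847.7 = 4124 d
q = ΔH / Σ(L/K) = 3.17 / 4124 = 7.687e-4 m/d (same in every zone)
Zone A: v = q/n = 7.687e-4/0.12 = 0.006406 m/d → t_A = 618/0.006406 = 96480 d
Zone B: v = q/n = 7.687e-4/0.26 = 0.002956 m/d → t_B = 585/0.002956 = 197900 d
Zone C: v = q/n = 7.687e-4/0.09 = 0.008541 m/d → t_C = 384/0.008541 = 44960 d
Total t = 96480 + 197900 + 44960 = 339300 d
   = 339300 / 365 = 930 yr

930 years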